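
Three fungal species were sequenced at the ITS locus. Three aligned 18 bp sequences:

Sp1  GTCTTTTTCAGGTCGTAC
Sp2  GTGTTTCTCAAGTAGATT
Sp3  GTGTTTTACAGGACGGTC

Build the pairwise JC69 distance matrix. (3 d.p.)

d(Sp1,Sp2) = 0.548, d(Sp1,Sp3) = 0.347, d(Sp2,Sp3) = 0.548

Sp1–Sp2: 7/18 sites differ → p ≈ 0.388889, d = −0.75 ln(1 − 0.518519) = 0.548166 ≈ 0.548.
Sp1–Sp3: 5/18 sites differ → p ≈ 0.277778, d = −0.75 ln(1 − 0.370371) = 0.346968 ≈ 0.347.
Sp2–Sp3: 7/18 sites differ → p ≈ 0.388889, d = −0.75 ln(1 − 0.518519) = 0.548166 ≈ 0.548.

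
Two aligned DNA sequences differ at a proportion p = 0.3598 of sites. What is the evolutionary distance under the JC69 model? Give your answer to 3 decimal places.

0.490

d = −(3/4) ln(1 − 4p/3) = −0.75 ln(1 − 0.479733) = −0.75 ln(0.520267)
  = −0.75 × (-0.653413) = 0.490060 substitutions/site.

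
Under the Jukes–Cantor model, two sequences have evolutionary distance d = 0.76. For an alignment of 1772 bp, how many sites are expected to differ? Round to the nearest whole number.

847

Invert JC69: p = (3/4)(1 − e^(−4d/3)) = 0.75 × (1 − e^(-1.013333)) = 0.75 × (1 − 0.363007) = 0.477745.
Expected differing sites = pL ≈ 0.477745 × 1772 = 846.56414 ≈ 847.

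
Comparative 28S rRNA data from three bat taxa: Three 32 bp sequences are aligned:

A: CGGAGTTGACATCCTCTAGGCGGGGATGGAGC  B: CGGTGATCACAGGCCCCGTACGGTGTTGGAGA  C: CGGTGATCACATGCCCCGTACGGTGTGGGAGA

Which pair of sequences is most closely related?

A–B: 13/32 differ, p = 0.406, d = 0.585.
A–C: 13/32 differ, p = 0.406, d = 0.585.
B–C: 2/32 differ, p = 0.063, d = 0.065.
The smallest distance is between B and C.

B and C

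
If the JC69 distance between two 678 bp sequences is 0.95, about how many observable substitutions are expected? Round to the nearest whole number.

365

Invert JC69: p = (3/4)(1 − e^(−4d/3)) = 0.75 × (1 − e^(-1.266667)) = 0.75 × (1 − 0.281769) = 0.538673.
Expected differing sites = pL ≈ 0.538673 × 678 = 365.220294 ≈ 365.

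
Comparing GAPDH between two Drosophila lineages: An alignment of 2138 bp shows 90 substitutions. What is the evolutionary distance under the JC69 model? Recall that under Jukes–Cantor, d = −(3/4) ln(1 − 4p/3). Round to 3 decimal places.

p = 90/2138 ≈ 0.042095.
d = −(3/4) ln(1 − 4p/3) = −0.75 ln(1 − 0.056127) = −0.75 ln(0.943873)
  = −0.75 × (-0.057764) = 0.043323 substitutions/site.

0.043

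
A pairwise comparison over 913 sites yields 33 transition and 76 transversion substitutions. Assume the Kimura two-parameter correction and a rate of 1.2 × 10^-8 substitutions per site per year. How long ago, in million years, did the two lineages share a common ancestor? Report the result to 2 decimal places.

P = 33/913 ≈ 0.036145 and Q = 76/913 ≈ 0.083242.
Under the Kimura two-parameter model, d = −½ ln(1 − 2P − Q) − ¼ ln(1 − 2Q).
1 − 2P − Q = 0.844468, giving −½ ln(0.844468) = 0.084524.
1 − 2Q = 0.833516, giving −¼ ln(0.833516) = 0.045526.
d = 0.084524 + 0.045526 = 0.130050.
Under a molecular clock d = 2μt, so t = d/(2μ) = 0.130050 / (2 × 1.2 × 10^-8) = 5.42 million years.

5.42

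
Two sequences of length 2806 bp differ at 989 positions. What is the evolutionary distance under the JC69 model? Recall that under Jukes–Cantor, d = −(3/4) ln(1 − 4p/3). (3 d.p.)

p = 989/2806 ≈ 0.352459.
d = −(3/4) ln(1 − 4p/3) = −0.75 ln(1 − 0.469945) = −0.75 ln(0.530055)
  = −0.75 × (-0.634775) = 0.476081 substitutions/site.

0.476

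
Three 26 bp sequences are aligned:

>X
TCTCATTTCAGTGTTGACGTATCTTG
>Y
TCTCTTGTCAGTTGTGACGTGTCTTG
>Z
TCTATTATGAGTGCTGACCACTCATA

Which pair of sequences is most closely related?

X–Y: 5/26 differ, p = 0.192, d = 0.222.
X–Z: 10/26 differ, p = 0.385, d = 0.539.
Y–Z: 10/26 differ, p = 0.385, d = 0.539.
The smallest distance is between X and Y.

X and Y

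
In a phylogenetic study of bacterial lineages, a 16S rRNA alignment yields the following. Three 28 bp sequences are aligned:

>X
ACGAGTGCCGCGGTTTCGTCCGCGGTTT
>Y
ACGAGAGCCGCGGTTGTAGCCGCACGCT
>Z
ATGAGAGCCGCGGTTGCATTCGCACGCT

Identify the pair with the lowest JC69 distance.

X–Y: 9/28 differ, p = 0.321, d = 0.420.
X–Z: 9/28 differ, p = 0.321, d = 0.420.
Y–Z: 4/28 differ, p = 0.143, d = 0.158.
The smallest distance is between Y and Z.

Y and Z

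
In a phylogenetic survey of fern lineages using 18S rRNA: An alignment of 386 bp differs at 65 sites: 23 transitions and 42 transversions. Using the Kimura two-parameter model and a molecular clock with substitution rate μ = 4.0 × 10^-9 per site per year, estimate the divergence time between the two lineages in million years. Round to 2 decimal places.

23.84

P = 23/386 ≈ 0.059585 and Q = 42/386 ≈ 0.108808.
Under the Kimura two-parameter model, d = −½ ln(1 − 2P − Q) − ¼ ln(1 − 2Q).
1 − 2P − Q = 0.772022, giving −½ ln(0.772022) = 0.129371.
1 − 2Q = 0.782384, giving −¼ ln(0.782384) = 0.061352.
d = 0.129371 + 0.061352 = 0.190723.
Under a molecular clock d = 2μt, so t = d/(2μ) = 0.190723 / (2 × 4.0 × 10^-9) = 23.84 million years.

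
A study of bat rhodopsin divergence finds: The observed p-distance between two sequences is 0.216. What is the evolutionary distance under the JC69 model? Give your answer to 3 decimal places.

d = −(3/4) ln(1 − 4p/3) = −0.75 ln(1 − 0.288) = −0.75 ln(0.712)
  = −0.75 × (-0.339677) = 0.254758 substitutions/site.

0.255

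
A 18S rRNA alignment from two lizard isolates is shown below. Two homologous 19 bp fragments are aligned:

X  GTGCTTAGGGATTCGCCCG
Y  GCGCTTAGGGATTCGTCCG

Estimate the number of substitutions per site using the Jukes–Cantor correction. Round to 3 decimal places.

The sequences differ at 2 of 19 sites (2, 16), so p = 2/19 ≈ 0.105263.
d = −(3/4) ln(1 − 4p/3) = −0.75 ln(1 − 0.140351) = −0.75 ln(0.859649)
  = −0.75 × (-0.151231) = 0.113423 substitutions/site.

0.113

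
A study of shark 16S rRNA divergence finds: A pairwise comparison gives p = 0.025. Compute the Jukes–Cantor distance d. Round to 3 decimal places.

0.025

d = −(3/4) ln(1 − 4p/3) = −0.75 ln(1 − 0.033333) = −0.75 ln(0.966667)
  = −0.75 × (-0.033901) = 0.025426 substitutions/site.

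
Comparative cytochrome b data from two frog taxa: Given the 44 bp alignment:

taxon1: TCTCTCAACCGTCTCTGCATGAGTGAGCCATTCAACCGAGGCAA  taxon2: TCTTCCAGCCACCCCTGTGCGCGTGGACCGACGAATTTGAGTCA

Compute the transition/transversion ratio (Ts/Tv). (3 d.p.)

Transitions are A↔G and C↔T; transversions are all other mismatches.
Transitions: 18. Transversions: 5.
R = 18/5 = 3.600.

3.600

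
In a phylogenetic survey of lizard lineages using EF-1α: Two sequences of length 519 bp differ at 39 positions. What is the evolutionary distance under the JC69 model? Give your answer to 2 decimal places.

p = 39/519 ≈ 0.075145.
d = −(3/4) ln(1 − 4p/3) = −0.75 ln(1 − 0.100193) = −0.75 ln(0.899807)
  = −0.75 × (-0.105575) = 0.079181 substitutions/site.

0.08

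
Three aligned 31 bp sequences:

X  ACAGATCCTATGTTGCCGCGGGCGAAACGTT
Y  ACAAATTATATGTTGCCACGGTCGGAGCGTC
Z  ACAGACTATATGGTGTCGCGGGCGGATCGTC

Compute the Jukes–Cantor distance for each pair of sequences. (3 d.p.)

d(X,Y) = 0.316, d(X,Z) = 0.316, d(Y,Z) = 0.269

X–Y: 8/31 sites differ → p ≈ 0.258065, d = −0.75 ln(1 − 0.344087) = 0.316295 ≈ 0.316.
X–Z: 8/31 sites differ → p ≈ 0.258065, d = −0.75 ln(1 − 0.344087) = 0.316295 ≈ 0.316.
Y–Z: 7/31 sites differ → p ≈ 0.225806, d = −0.75 ln(1 − 0.301075) = 0.268659 ≈ 0.269.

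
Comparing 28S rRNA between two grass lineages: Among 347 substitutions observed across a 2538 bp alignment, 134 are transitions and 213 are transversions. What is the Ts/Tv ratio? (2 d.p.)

R = 134/213 = 0.629107… ≈ 0.63 (to 2 d.p.).

0.63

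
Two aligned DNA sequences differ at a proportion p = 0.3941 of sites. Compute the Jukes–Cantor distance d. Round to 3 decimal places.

d = −(3/4) ln(1 − 4p/3) = −0.75 ln(1 − 0.525467) = −0.75 ln(0.474533)
  = −0.75 × (-0.745424) = 0.559068 substitutions/site.

0.559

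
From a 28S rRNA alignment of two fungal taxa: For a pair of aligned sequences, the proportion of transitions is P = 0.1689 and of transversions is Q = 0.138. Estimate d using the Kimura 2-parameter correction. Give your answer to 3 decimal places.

0.404

Under the Kimura two-parameter model, d = −½ ln(1 − 2P − Q) − ¼ ln(1 − 2Q).
1 − 2P − Q = 0.5242, giving −½ ln(0.5242) = 0.322941.
1 − 2Q = 0.724, giving −¼ ln(0.724) = 0.080741.
d = 0.322941 + 0.080741 = 0.403682.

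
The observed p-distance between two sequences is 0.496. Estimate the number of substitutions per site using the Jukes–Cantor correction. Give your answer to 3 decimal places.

d = −(3/4) ln(1 − 4p/3) = −0.75 ln(1 − 0.661333) = −0.75 ln(0.338667)
  = −0.75 × (-1.082738) = 0.812054 substitutions/site.

0.812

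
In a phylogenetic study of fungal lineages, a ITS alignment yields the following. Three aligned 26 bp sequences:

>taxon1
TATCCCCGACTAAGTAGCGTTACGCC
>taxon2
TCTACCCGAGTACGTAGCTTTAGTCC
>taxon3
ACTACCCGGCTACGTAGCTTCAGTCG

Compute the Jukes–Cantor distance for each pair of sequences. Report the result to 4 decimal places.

taxon1–taxon2: 7/26 sites differ → p ≈ 0.269231, d = −0.75 ln(1 − 0.358975) = 0.333515 ≈ 0.3335.
taxon1–taxon3: 10/26 sites differ → p ≈ 0.384615, d = −0.75 ln(1 − 0.51282) = 0.539341 ≈ 0.5393.
taxon2–taxon3: 5/26 sites differ → p ≈ 0.192308, d = −0.75 ln(1 − 0.256411) = 0.222200 ≈ 0.2222.

d(taxon1,taxon2) = 0.3335, d(taxon1,taxon3) = 0.5393, d(taxon2,taxon3) = 0.2222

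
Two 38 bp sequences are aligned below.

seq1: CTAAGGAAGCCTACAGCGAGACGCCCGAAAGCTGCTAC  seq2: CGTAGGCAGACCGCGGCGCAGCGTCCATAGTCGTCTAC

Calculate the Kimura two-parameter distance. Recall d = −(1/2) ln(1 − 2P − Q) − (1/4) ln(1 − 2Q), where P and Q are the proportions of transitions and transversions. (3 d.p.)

Of 38 sites, 8 differences are transitions and 9 are transversions, so P = 8/38 ≈ 0.210526 and Q = 9/38 ≈ 0.236842.
Under the Kimura two-parameter model, d = −½ ln(1 − 2P − Q) − ¼ ln(1 − 2Q).
1 − 2P − Q = 0.342106, giving −½ ln(0.342106) = 0.536317.
1 − 2Q = 0.526316, giving −¼ ln(0.526316) = 0.160463.
d = 0.536317 + 0.160463 = 0.696780.

0.697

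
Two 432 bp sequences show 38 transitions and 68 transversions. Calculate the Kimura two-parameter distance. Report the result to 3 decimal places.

0.297

P = 38/432 ≈ 0.087963 and Q = 68/432 ≈ 0.157407.
Under the Kimura two-parameter model, d = −½ ln(1 − 2P − Q) − ¼ ln(1 − 2Q).
1 − 2P − Q = 0.666667, giving −½ ln(0.666667) = 0.202732.
1 − 2Q = 0.685186, giving −¼ ln(0.685186) = 0.094516.
d = 0.202732 + 0.094516 = 0.297248.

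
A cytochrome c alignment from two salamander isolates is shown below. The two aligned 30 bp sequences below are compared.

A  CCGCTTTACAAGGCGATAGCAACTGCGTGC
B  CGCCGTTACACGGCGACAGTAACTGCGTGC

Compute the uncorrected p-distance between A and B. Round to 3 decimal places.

The sequences differ at 6 of 30 positions (sites 2, 3, 5, 11, 17, 20).
p = 6/30 = 0.200.

0.200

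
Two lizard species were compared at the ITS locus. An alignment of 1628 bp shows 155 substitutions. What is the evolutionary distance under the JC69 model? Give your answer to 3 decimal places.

0.102

p = 155/1628 ≈ 0.095209.
d = −(3/4) ln(1 − 4p/3) = −0.75 ln(1 − 0.126945) = −0.75 ln(0.873055)
  = −0.75 × (-0.135757) = 0.101818 substitutions/site.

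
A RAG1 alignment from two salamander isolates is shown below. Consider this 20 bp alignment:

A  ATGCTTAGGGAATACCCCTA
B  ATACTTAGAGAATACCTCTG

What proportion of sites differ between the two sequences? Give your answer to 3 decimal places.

The sequences differ at 4 of 20 positions (sites 3, 9, 17, 20).
p = 4/20 = 0.200.

0.200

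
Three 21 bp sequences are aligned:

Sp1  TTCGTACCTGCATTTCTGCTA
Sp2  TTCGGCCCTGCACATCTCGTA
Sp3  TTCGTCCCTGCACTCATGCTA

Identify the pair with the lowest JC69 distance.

Sp1–Sp2: 6/21 differ, p = 0.286, d = 0.360.
Sp1–Sp3: 4/21 differ, p = 0.190, d = 0.220.
Sp2–Sp3: 6/21 differ, p = 0.286, d = 0.360.
The smallest distance is between Sp1 and Sp3.

Sp1 and Sp3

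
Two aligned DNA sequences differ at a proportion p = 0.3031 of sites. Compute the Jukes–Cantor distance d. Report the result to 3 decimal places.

0.388

d = −(3/4) ln(1 − 4p/3) = −0.75 ln(1 − 0.404133) = −0.75 ln(0.595867)
  = −0.75 × (-0.517738) = 0.388304 substitutions/site.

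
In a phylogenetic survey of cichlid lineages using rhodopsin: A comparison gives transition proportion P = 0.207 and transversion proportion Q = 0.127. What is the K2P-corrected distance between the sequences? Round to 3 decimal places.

Under the Kimura two-parameter model, d = −½ ln(1 − 2P − Q) − ¼ ln(1 − 2Q).
1 − 2P − Q = 0.459, giving −½ ln(0.459) = 0.389353.
1 − 2Q = 0.746, giving −¼ ln(0.746) = 0.073257.
d = 0.389353 + 0.073257 = 0.462610.

0.463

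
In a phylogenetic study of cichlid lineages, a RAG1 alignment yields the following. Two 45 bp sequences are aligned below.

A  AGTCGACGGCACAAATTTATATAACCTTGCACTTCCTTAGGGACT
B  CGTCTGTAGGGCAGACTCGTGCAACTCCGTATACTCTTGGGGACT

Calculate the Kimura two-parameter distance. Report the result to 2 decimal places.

Of 45 sites, 18 differences are transitions and 4 are transversions, so P = 18/45 = 0.4 and Q = 4/45 ≈ 0.088889.
Under the Kimura two-parameter model, d = −½ ln(1 − 2P − Q) − ¼ ln(1 − 2Q).
1 − 2P − Q = 0.111111, giving −½ ln(0.111111) = 1.098613.
1 − 2Q = 0.822222, giving −¼ ln(0.822222) = 0.048936.
d = 1.098613 + 0.048936 = 1.147549.

1.15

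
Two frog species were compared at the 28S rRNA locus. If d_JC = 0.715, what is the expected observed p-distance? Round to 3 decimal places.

0.461

p = (3/4)(1 − e^(−4d/3)) = 0.75 × (1 − e^(-0.953333)) = 0.75 × (1 − 0.385454) = 0.460910.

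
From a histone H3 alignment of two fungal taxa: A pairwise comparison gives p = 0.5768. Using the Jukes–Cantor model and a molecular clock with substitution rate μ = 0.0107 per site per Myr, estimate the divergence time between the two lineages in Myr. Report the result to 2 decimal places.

d = −(3/4) ln(1 − 4p/3) = −0.75 ln(1 − 0.769067) = −0.75 ln(0.230933)
  = −0.75 × (-1.465628) = 1.099221 substitutions/site.
Under a molecular clock d = 2μt, so t = d/(2μ) = 1.099221 / (2 × 0.0107) = 51.37 Myr.

51.37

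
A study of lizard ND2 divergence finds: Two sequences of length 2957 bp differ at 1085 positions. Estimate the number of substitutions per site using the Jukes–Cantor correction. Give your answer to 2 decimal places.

0.50

p = 1085/2957 ≈ 0.366926.
d = −(3/4) ln(1 − 4p/3) = −0.75 ln(1 − 0.489235) = −0.75 ln(0.510765)
  = −0.75 × (-0.671846) = 0.503885 substitutions/site.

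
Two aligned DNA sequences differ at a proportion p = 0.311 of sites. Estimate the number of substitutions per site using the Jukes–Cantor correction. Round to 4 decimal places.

0.4017

d = −(3/4) ln(1 − 4p/3) = −0.75 ln(1 − 0.414667) = −0.75 ln(0.585333)
  = −0.75 × (-0.535574) = 0.401681 substitutions/site.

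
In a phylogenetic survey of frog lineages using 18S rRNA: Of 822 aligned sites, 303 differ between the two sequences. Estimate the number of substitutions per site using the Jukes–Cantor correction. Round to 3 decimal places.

0.507

p = 303/822 ≈ 0.368613.
d = −(3/4) ln(1 − 4p/3) = −0.75 ln(1 − 0.491484) = −0.75 ln(0.508516)
  = −0.75 × (-0.676259) = 0.507194 substitutions/site.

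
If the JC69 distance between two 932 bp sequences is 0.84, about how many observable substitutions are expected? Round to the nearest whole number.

Invert JC69: p = (3/4)(1 − e^(−4d/3)) = 0.75 × (1 − e^(-1.12)) = 0.75 × (1 − 0.326280) = 0.505290.
Expected differing sites = pL ≈ 0.505290 × 932 = 470.93028 ≈ 471.

471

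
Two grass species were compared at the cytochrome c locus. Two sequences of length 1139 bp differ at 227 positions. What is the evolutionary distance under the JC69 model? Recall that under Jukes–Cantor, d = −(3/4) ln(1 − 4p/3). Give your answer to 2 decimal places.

0.23

p = 227/1139 ≈ 0.199298.
d = −(3/4) ln(1 − 4p/3) = −0.75 ln(1 − 0.265731) = −0.75 ln(0.734269)
  = −0.75 × (-0.308880) = 0.231660 substitutions/site.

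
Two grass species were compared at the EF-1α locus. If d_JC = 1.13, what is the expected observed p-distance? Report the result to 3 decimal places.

0.584

p = (3/4)(1 − e^(−4d/3)) = 0.75 × (1 − e^(-1.506667)) = 0.75 × (1 − 0.221647) = 0.583765.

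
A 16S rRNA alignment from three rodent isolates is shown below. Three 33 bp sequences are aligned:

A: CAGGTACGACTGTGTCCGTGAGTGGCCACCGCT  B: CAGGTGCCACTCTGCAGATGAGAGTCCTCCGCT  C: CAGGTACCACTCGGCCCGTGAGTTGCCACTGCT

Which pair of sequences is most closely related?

A and C

A–B: 10/33 differ, p = 0.303, d = 0.388.
A–C: 6/33 differ, p = 0.182, d = 0.208.
B–C: 10/33 differ, p = 0.303, d = 0.388.
The smallest distance is between A and C.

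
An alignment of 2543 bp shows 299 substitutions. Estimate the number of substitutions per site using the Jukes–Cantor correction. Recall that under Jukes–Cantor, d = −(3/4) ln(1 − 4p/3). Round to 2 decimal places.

p = 299/2543 ≈ 0.117578.
d = −(3/4) ln(1 − 4p/3) = −0.75 ln(1 − 0.156771) = −0.75 ln(0.843229)
  = −0.75 × (-0.170517) = 0.127888 substitutions/site.

0.13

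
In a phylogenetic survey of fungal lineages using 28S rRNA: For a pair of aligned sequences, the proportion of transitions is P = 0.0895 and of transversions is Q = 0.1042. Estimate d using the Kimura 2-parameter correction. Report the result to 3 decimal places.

Under the Kimura two-parameter model, d = −½ ln(1 − 2P − Q) − ¼ ln(1 − 2Q).
1 − 2P − Q = 0.7168, giving −½ ln(0.7168) = 0.166479.
1 − 2Q = 0.7916, giving −¼ ln(0.7916) = 0.058425.
d = 0.166479 + 0.058425 = 0.224904.

0.225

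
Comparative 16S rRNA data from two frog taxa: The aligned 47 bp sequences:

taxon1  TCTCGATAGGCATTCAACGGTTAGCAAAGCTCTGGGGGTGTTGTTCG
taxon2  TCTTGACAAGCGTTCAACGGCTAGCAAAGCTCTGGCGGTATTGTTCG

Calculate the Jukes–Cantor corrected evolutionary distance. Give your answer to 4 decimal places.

0.1660

The sequences differ at 7 of 47 sites (4, 7, 9, 12, 21, 36, 40), so p = 7/47 ≈ 0.148936.
d = −(3/4) ln(1 − 4p/3) = −0.75 ln(1 − 0.198581) = −0.75 ln(0.801419)
  = −0.75 × (-0.221371) = 0.166028 substitutions/site.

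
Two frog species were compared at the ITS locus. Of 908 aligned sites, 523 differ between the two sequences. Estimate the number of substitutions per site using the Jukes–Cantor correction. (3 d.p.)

1.096

p = 523/908 ≈ 0.575991.
d = −(3/4) ln(1 − 4p/3) = −0.75 ln(1 − 0.767988) = −0.75 ln(0.232012)
  = −0.75 × (-1.460966) = 1.095725 substitutions/site.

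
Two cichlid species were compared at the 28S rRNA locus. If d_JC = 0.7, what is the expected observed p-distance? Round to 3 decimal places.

0.455

p = (3/4)(1 − e^(−4d/3)) = 0.75 × (1 − e^(-0.933333)) = 0.75 × (1 − 0.393241) = 0.455069.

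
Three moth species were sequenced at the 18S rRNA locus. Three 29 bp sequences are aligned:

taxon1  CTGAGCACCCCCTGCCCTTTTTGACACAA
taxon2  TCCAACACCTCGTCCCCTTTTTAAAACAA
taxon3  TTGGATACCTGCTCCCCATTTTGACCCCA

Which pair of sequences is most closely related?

taxon1–taxon2: 9/29 differ, p = 0.310, d = 0.401.
taxon1–taxon3: 10/29 differ, p = 0.345, d = 0.462.
taxon2–taxon3: 11/29 differ, p = 0.379, d = 0.529.
The smallest distance is between taxon1 and taxon2.

taxon1 and taxon2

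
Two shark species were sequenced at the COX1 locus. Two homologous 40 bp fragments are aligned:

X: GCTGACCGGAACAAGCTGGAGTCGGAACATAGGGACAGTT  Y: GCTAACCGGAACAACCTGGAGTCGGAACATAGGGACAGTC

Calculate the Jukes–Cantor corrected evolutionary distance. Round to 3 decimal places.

The sequences differ at 3 of 40 sites (4, 15, 40), so p = 3/40 = 0.075.
d = −(3/4) ln(1 − 4p/3) = −0.75 ln(1 − 0.1) = −0.75 ln(0.9)
  = −0.75 × (-0.105361) = 0.079021 substitutions/site.

0.079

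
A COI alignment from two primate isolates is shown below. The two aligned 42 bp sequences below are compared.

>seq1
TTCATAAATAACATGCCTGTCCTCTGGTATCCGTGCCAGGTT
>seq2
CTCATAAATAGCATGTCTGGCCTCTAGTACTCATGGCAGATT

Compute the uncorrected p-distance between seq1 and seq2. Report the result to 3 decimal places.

The sequences differ at 10 of 42 positions (sites 1, 11, 16, 20, 26, 30, 31, 33, 36, 40).
p = 10/42 = 0.238095… ≈ 0.238 (to 3 d.p.).

0.238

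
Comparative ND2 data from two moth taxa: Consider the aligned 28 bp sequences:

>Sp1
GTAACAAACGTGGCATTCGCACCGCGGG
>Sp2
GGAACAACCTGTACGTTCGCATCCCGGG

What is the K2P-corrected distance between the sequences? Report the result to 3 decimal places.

Of 28 sites, 3 differences are transitions and 6 are transversions, so P = 3/28 ≈ 0.107143 and Q = 6/28 ≈ 0.214286.
Under the Kimura two-parameter model, d = −½ ln(1 − 2P − Q) − ¼ ln(1 − 2Q).
1 − 2P − Q = 0.571428, giving −½ ln(0.571428) = 0.279808.
1 − 2Q = 0.571428, giving −¼ ln(0.571428) = 0.139904.
d = 0.279808 + 0.139904 = 0.419712.

0.420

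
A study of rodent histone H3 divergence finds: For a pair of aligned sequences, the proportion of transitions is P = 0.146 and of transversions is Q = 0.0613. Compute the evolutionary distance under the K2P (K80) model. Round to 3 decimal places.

0.251

Under the Kimura two-parameter model, d = −½ ln(1 − 2P − Q) − ¼ ln(1 − 2Q).
1 − 2P − Q = 0.6467, giving −½ ln(0.6467) = 0.217936.
1 − 2Q = 0.8774, giving −¼ ln(0.8774) = 0.032698.
d = 0.217936 + 0.032698 = 0.250634.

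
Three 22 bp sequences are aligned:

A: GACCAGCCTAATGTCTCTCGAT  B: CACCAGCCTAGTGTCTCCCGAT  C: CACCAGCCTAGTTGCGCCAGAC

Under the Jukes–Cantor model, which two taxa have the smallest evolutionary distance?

A and B

A–B: 3/22 differ, p = 0.136, d = 0.151.
A–C: 8/22 differ, p = 0.364, d = 0.497.
B–C: 5/22 differ, p = 0.227, d = 0.271.
The smallest distance is between A and B.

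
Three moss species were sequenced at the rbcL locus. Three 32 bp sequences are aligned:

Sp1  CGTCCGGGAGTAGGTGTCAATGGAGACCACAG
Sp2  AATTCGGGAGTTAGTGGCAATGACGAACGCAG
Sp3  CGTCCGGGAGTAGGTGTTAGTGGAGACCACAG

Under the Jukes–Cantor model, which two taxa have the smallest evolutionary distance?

Sp1–Sp2: 10/32 differ, p = 0.313, d = 0.404.
Sp1–Sp3: 2/32 differ, p = 0.063, d = 0.065.
Sp2–Sp3: 12/32 differ, p = 0.375, d = 0.520.
The smallest distance is between Sp1 and Sp3.

Sp1 and Sp3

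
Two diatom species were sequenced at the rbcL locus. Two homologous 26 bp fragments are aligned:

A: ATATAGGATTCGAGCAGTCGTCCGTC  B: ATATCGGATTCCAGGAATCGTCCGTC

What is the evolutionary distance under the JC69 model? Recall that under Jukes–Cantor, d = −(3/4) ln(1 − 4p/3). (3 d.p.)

The sequences differ at 4 of 26 sites (5, 12, 15, 17), so p = 4/26 ≈ 0.153846.
d = −(3/4) ln(1 − 4p/3) = −0.75 ln(1 − 0.205128) = −0.75 ln(0.794872)
  = −0.75 × (-0.229574) = 0.172181 substitutions/site.

0.172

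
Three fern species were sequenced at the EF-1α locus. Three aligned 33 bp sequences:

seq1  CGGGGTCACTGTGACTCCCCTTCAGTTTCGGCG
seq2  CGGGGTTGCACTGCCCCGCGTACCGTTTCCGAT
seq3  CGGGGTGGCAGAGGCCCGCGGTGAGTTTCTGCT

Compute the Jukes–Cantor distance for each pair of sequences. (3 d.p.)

d(seq1,seq2) = 0.559, d(seq1,seq3) = 0.497, d(seq2,seq3) = 0.388

seq1–seq2: 13/33 sites differ → p ≈ 0.393939, d = −0.75 ln(1 − 0.525252) = 0.558728 ≈ 0.559.
seq1–seq3: 12/33 sites differ → p ≈ 0.363636, d = −0.75 ln(1 − 0.484848) = 0.497470 ≈ 0.497.
seq2–seq3: 10/33 sites differ → p ≈ 0.30303, d = −0.75 ln(1 − 0.40404) = 0.388186 ≈ 0.388.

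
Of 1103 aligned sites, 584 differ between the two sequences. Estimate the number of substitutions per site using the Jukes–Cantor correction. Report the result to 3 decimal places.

p = 584/1103 ≈ 0.529465.
d = −(3/4) ln(1 − 4p/3) = −0.75 ln(1 − 0.705953) = −0.75 ln(0.294047)
  = −0.75 × (-1.224016) = 0.918012 substitutions/site.

0.918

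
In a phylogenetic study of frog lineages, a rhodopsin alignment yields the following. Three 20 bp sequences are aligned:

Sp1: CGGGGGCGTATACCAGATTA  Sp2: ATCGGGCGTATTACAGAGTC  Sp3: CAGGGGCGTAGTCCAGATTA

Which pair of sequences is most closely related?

Sp1 and Sp3

Sp1–Sp2: 7/20 differ, p = 0.350, d = 0.471.
Sp1–Sp3: 3/20 differ, p = 0.150, d = 0.167.
Sp2–Sp3: 7/20 differ, p = 0.350, d = 0.471.
The smallest distance is between Sp1 and Sp3.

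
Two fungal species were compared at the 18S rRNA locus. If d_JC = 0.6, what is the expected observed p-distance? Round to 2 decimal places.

p = (3/4)(1 − e^(−4d/3)) = 0.75 × (1 − e^(-0.8)) = 0.75 × (1 − 0.449329) = 0.413003.

0.41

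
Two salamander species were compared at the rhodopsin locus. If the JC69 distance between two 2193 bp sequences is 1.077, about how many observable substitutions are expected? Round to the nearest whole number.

1254

Invert JC69: p = (3/4)(1 − e^(−4d/3)) = 0.75 × (1 − e^(-1.436)) = 0.75 × (1 − 0.237877) = 0.571592.
Expected differing sites = pL ≈ 0.571592 × 2193 = 1253.501256 ≈ 1254.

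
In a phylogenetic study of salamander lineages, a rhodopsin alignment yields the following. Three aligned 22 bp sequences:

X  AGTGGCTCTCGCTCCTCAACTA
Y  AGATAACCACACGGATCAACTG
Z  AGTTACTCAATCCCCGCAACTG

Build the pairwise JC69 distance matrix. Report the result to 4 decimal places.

X–Y: 11/22 sites differ → p = 0.5, d = −0.75 ln(1 − 0.666667) = 0.823960 ≈ 0.8240.
X–Z: 8/22 sites differ → p ≈ 0.363636, d = −0.75 ln(1 − 0.484848) = 0.497470 ≈ 0.4975.
Y–Z: 9/22 sites differ → p ≈ 0.409091, d = −0.75 ln(1 − 0.545455) = 0.591344 ≈ 0.5913.

d(X,Y) = 0.8240, d(X,Z) = 0.4975, d(Y,Z) = 0.5913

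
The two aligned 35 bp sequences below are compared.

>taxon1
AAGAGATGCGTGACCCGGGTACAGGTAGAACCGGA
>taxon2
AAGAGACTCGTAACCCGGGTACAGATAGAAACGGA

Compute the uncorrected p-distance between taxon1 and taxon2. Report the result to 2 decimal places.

The sequences differ at 5 of 35 positions (sites 7, 8, 12, 25, 31).
p = 5/35 = 0.142857… ≈ 0.14 (to 2 d.p.).

0.14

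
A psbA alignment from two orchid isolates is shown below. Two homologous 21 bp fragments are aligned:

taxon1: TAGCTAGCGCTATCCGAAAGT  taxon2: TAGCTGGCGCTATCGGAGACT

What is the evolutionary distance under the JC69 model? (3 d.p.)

The sequences differ at 4 of 21 sites (6, 15, 18, 20), so p = 4/21 ≈ 0.190476.
d = −(3/4) ln(1 − 4p/3) = −0.75 ln(1 − 0.253968) = −0.75 ln(0.746032)
  = −0.75 × (-0.292987) = 0.219740 substitutions/site.

0.220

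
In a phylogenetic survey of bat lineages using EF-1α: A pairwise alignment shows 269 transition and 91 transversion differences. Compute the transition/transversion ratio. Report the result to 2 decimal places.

R = 269/91 = 2.956043… ≈ 2.96 (to 2 d.p.).

2.96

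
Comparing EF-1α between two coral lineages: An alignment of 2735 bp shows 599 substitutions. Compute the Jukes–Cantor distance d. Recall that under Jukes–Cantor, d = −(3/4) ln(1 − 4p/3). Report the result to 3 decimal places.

p = 599/2735 ≈ 0.219013.
d = −(3/4) ln(1 − 4p/3) = −0.75 ln(1 − 0.292017) = −0.75 ln(0.707983)
  = −0.75 × (-0.345335) = 0.259001 substitutions/site.

0.259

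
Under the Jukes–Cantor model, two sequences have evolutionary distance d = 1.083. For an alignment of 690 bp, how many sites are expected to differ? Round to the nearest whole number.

395

Invert JC69: p = (3/4)(1 − e^(−4d/3)) = 0.75 × (1 − e^(-1.444)) = 0.75 × (1 − 0.235982) = 0.573014.
Expected differing sites = pL ≈ 0.573014 × 690 = 395.37966 ≈ 395.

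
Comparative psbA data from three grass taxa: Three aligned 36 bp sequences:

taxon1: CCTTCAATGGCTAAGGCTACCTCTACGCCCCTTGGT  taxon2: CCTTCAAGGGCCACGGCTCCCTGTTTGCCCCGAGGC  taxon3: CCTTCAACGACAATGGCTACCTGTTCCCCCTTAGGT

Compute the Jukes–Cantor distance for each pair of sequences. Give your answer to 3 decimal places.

taxon1–taxon2: 10/36 sites differ → p ≈ 0.277778, d = −0.75 ln(1 − 0.370371) = 0.346968 ≈ 0.347.
taxon1–taxon3: 9/36 sites differ → p = 0.25, d = −0.75 ln(1 − 0.333333) = 0.304098 ≈ 0.304.
taxon2–taxon3: 10/36 sites differ → p ≈ 0.277778, d = −0.75 ln(1 − 0.370371) = 0.346968 ≈ 0.347.

d(taxon1,taxon2) = 0.347, d(taxon1,taxon3) = 0.304, d(taxon2,taxon3) = 0.347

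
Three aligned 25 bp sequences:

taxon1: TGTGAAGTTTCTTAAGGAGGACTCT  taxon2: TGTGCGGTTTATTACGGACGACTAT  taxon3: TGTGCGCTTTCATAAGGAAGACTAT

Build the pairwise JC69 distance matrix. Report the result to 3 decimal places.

d(taxon1,taxon2) = 0.289, d(taxon1,taxon3) = 0.289, d(taxon2,taxon3) = 0.233

taxon1–taxon2: 6/25 sites differ → p = 0.24, d = −0.75 ln(1 − 0.32) = 0.289247 ≈ 0.289.
taxon1–taxon3: 6/25 sites differ → p = 0.24, d = −0.75 ln(1 − 0.32) = 0.289247 ≈ 0.289.
taxon2–taxon3: 5/25 sites differ → p = 0.2, d = −0.75 ln(1 − 0.266667) = 0.232617 ≈ 0.233.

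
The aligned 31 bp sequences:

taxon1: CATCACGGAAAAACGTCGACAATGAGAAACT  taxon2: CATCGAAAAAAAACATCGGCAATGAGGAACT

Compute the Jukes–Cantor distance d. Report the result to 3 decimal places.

0.269

The sequences differ at 7 of 31 sites (5, 6, 7, 8, 15, 19, 27), so p = 7/31 ≈ 0.225806.
d = −(3/4) ln(1 − 4p/3) = −0.75 ln(1 − 0.301075) = −0.75 ln(0.698925)
  = −0.75 × (-0.358212) = 0.268659 substitutions/site.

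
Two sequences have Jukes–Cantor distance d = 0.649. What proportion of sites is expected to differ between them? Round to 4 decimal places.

p = (3/4)(1 − e^(−4d/3)) = 0.75 × (1 − e^(-0.865333)) = 0.75 × (1 − 0.420911) = 0.434317.

0.4343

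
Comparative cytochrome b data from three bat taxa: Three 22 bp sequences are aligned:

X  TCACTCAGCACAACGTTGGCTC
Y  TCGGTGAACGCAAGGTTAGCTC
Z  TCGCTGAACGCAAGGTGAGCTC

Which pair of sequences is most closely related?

X–Y: 7/22 differ, p = 0.318, d = 0.414.
X–Z: 7/22 differ, p = 0.318, d = 0.414.
Y–Z: 2/22 differ, p = 0.091, d = 0.097.
The smallest distance is between Y and Z.

Y and Z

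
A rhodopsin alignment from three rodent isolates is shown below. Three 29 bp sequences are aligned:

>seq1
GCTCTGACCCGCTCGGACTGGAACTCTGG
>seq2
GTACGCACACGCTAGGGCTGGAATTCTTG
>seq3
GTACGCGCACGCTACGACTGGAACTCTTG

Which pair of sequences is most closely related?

seq2 and seq3

seq1–seq2: 9/29 differ, p = 0.310, d = 0.401.
seq1–seq3: 9/29 differ, p = 0.310, d = 0.401.
seq2–seq3: 4/29 differ, p = 0.138, d = 0.152.
The smallest distance is between seq2 and seq3.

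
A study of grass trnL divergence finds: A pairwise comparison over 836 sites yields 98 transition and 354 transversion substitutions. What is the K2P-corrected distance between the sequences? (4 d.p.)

1.0055

P = 98/836 ≈ 0.117225 and Q = 354/836 ≈ 0.423445.
Under the Kimura two-parameter model, d = −½ ln(1 − 2P − Q) − ¼ ln(1 − 2Q).
1 − 2P − Q = 0.342105, giving −½ ln(0.342105) = 0.536319.
1 − 2Q = 0.15311, giving −¼ ln(0.15311) = 0.469150.
d = 0.536319 + 0.469150 = 1.005469.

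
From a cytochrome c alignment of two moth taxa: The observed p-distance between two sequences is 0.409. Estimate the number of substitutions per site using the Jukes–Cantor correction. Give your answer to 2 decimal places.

0.59

d = −(3/4) ln(1 − 4p/3) = −0.75 ln(1 − 0.545333) = −0.75 ln(0.454667)
  = −0.75 × (-0.788190) = 0.591143 substitutions/site.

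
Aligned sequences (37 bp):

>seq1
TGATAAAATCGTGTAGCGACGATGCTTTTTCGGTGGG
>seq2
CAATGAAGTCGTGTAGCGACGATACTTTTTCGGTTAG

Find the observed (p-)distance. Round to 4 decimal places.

The sequences differ at 7 of 37 positions (sites 1, 2, 5, 8, 24, 35, 36).
p = 7/37 = 0.189189… ≈ 0.1892 (to 4 d.p.).

0.1892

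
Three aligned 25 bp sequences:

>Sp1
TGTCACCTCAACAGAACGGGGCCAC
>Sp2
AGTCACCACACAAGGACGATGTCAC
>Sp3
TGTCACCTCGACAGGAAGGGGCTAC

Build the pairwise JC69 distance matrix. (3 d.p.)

d(Sp1,Sp2) = 0.417, d(Sp1,Sp3) = 0.180, d(Sp2,Sp3) = 0.572

Sp1–Sp2: 8/25 sites differ → p = 0.32, d = −0.75 ln(1 − 0.426667) = 0.417216 ≈ 0.417.
Sp1–Sp3: 4/25 sites differ → p = 0.16, d = −0.75 ln(1 − 0.213333) = 0.179963 ≈ 0.180.
Sp2–Sp3: 10/25 sites differ → p = 0.4, d = −0.75 ln(1 − 0.533333) = 0.571605 ≈ 0.572.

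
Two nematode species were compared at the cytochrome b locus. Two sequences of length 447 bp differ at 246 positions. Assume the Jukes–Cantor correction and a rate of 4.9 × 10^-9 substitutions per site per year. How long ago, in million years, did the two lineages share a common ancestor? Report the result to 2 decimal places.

101.28

p = 246/447 ≈ 0.550336.
d = −(3/4) ln(1 − 4p/3) = −0.75 ln(1 − 0.733781) = −0.75 ln(0.266219)
  = −0.75 × (-1.323436) = 0.992577 substitutions/site.
Under a molecular clock d = 2μt, so t = d/(2μ) = 0.992577 / (2 × 4.9 × 10^-9) = 101.28 million years.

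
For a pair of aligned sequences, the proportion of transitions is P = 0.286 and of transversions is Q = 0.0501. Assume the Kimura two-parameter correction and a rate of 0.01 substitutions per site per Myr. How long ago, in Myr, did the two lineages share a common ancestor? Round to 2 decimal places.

25.65

Under the Kimura two-parameter model, d = −½ ln(1 − 2P − Q) − ¼ ln(1 − 2Q).
1 − 2P − Q = 0.3779, giving −½ ln(0.3779) = 0.486563.
1 − 2Q = 0.8998, giving −¼ ln(0.8998) = 0.026396.
d = 0.486563 + 0.026396 = 0.512959.
Under a molecular clock d = 2μt, so t = d/(2μ) = 0.512959 / (2 × 0.01) = 25.65 Myr.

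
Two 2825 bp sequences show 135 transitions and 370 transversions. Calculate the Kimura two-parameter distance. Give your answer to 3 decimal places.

P = 135/2825 ≈ 0.047788 and Q = 370/2825 ≈ 0.130973.
Under the Kimura two-parameter model, d = −½ ln(1 − 2P − Q) − ¼ ln(1 − 2Q).
1 − 2P − Q = 0.773451, giving −½ ln(0.773451) = 0.128446.
1 − 2Q = 0.738054, giving −¼ ln(0.738054) = 0.075935.
d = 0.128446 + 0.075935 = 0.204381.

0.204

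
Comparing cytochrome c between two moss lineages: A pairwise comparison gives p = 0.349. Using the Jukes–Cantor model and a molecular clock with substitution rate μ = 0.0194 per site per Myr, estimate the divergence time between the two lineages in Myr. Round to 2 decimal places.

d = −(3/4) ln(1 − 4p/3) = −0.75 ln(1 − 0.465333) = −0.75 ln(0.534667)
  = −0.75 × (-0.626111) = 0.469583 substitutions/site.
Under a molecular clock d = 2μt, so t = d/(2μ) = 0.469583 / (2 × 0.0194) = 12.10 Myr.

12.10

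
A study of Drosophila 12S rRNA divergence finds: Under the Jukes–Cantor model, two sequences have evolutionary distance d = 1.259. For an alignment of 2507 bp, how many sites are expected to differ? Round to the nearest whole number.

Invert JC69: p = (3/4)(1 − e^(−4d/3)) = 0.75 × (1 − e^(-1.678667)) = 0.75 × (1 − 0.186623) = 0.610033.
Expected differing sites = pL ≈ 0.610033 × 2507 = 1529.352731 ≈ 1529.

1529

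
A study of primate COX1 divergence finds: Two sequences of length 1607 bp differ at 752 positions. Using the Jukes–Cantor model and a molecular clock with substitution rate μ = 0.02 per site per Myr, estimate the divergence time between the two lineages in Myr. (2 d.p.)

18.34

p = 752/1607 ≈ 0.467953.
d = −(3/4) ln(1 − 4p/3) = −0.75 ln(1 − 0.623937) = −0.75 ln(0.376063)
  = −0.75 × (-0.977999) = 0.733499 substitutions/site.
Under a molecular clock d = 2μt, so t = d/(2μ) = 0.733499 / (2 × 0.02) = 18.34 Myr.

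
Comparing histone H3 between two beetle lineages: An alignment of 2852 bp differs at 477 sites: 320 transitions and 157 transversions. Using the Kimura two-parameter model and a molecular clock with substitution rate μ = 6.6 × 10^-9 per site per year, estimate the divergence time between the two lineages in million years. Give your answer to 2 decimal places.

P = 320/2852 ≈ 0.112202 and Q = 157/2852 ≈ 0.055049.
Under the Kimura two-parameter model, d = −½ ln(1 − 2P − Q) − ¼ ln(1 − 2Q).
1 − 2P − Q = 0.720547, giving −½ ln(0.720547) = 0.163872.
1 − 2Q = 0.889902, giving −¼ ln(0.889902) = 0.029161.
d = 0.163872 + 0.029161 = 0.193033.
Under a molecular clock d = 2μt, so t = d/(2μ) = 0.193033 / (2 × 6.6 × 10^-9) = 14.62 million years.

14.62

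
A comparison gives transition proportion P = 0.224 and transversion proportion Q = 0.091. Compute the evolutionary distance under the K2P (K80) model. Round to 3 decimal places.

0.437

Under the Kimura two-parameter model, d = −½ ln(1 − 2P − Q) − ¼ ln(1 − 2Q).
1 − 2P − Q = 0.461, giving −½ ln(0.461) = 0.387179.
1 − 2Q = 0.818, giving −¼ ln(0.818) = 0.050223.
d = 0.387179 + 0.050223 = 0.437402.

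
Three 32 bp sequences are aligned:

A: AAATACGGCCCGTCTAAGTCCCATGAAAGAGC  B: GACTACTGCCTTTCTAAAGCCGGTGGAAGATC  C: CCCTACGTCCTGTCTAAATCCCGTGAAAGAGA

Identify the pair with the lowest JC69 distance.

A and C

A–B: 11/32 differ, p = 0.344, d = 0.460.
A–C: 8/32 differ, p = 0.250, d = 0.304.
B–C: 10/32 differ, p = 0.313, d = 0.404.
The smallest distance is between A and C.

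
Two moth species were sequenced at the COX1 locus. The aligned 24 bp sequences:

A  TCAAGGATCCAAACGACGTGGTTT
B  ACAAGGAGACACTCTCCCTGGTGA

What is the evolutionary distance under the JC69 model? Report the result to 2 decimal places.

0.61

The sequences differ at 10 of 24 sites (1, 8, 9, 12, 13, 15, 16, 18, 23, 24), so p = 10/24 ≈ 0.416667.
d = −(3/4) ln(1 − 4p/3) = −0.75 ln(1 − 0.555556) = −0.75 ln(0.444444)
  = −0.75 × (-0.810931) = 0.608198 substitutions/site.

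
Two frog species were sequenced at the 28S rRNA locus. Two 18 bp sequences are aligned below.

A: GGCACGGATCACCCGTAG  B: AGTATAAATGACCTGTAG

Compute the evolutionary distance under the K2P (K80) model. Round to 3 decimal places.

Of 18 sites, 6 differences are transitions and 1 are transversions, so P = 6/18 ≈ 0.333333 and Q = 1/18 ≈ 0.055556.
Under the Kimura two-parameter model, d = −½ ln(1 − 2P − Q) − ¼ ln(1 − 2Q).
1 − 2P − Q = 0.277778, giving −½ ln(0.277778) = 0.640467.
1 − 2Q = 0.888888, giving −¼ ln(0.888888) = 0.029446.
d = 0.640467 + 0.029446 = 0.669913.

0.670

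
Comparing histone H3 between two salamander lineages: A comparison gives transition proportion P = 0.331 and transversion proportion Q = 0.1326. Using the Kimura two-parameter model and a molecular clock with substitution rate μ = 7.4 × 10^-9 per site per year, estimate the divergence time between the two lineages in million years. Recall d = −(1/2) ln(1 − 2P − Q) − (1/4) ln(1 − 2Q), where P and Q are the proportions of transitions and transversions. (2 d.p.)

58.68

Under the Kimura two-parameter model, d = −½ ln(1 − 2P − Q) − ¼ ln(1 − 2Q).
1 − 2P − Q = 0.2054, giving −½ ln(0.2054) = 0.791398.
1 − 2Q = 0.7348, giving −¼ ln(0.7348) = 0.077039.
d = 0.791398 + 0.077039 = 0.868437.
Under a molecular clock d = 2μt, so t = d/(2μ) = 0.868437 / (2 × 7.4 × 10^-9) = 58.68 million years.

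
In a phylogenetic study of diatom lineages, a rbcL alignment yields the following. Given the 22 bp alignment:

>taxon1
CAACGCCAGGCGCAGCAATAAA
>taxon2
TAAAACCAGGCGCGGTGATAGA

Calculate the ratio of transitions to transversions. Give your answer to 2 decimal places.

Transitions are A↔G and C↔T; transversions are all other mismatches.
Transitions: 6. Transversions: 1.
R = 6/1 = 6.00.

6.00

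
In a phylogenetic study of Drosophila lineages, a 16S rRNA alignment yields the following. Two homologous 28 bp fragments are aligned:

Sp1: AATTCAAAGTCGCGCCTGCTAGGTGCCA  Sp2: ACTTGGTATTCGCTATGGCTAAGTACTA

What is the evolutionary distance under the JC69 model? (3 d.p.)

0.635

The sequences differ at 12 of 28 sites, so p = 12/28 ≈ 0.428571.
d = −(3/4) ln(1 − 4p/3) = −0.75 ln(1 − 0.571428) = −0.75 ln(0.428572)
  = −0.75 × (-0.847297) = 0.635473 substitutions/site.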